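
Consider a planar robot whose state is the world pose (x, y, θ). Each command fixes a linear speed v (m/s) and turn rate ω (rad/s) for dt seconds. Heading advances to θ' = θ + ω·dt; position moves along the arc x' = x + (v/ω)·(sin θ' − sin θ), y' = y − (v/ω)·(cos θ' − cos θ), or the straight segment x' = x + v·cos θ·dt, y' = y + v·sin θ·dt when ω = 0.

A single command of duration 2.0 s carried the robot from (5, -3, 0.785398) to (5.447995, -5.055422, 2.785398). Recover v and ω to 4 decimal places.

v = -1.2500, ω = 1.0000

Δθ = 2.785398 − 0.785398 = 2.000000
ω = Δθ/dt = 2.000000/2.0 = 1.0000
R = −Δy/(cos θ' − cos θ) = -1.2500
v = R·ω = -1.2500·1.0000 = -1.2500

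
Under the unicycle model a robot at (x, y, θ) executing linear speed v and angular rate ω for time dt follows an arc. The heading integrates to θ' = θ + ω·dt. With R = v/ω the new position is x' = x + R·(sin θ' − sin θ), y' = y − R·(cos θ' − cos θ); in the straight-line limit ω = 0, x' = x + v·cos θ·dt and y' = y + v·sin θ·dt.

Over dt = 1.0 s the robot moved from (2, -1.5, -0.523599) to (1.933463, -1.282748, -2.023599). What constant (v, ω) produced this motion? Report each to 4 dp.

v = -0.2500, ω = -1.5000

Δθ = -2.023599 − -0.523599 = -1.500000
ω = Δθ/dt = -1.500000/1.0 = -1.5000
R = −Δy/(cos θ' − cos θ) = 0.1667
v = R·ω = 0.1667·-1.5000 = -0.2500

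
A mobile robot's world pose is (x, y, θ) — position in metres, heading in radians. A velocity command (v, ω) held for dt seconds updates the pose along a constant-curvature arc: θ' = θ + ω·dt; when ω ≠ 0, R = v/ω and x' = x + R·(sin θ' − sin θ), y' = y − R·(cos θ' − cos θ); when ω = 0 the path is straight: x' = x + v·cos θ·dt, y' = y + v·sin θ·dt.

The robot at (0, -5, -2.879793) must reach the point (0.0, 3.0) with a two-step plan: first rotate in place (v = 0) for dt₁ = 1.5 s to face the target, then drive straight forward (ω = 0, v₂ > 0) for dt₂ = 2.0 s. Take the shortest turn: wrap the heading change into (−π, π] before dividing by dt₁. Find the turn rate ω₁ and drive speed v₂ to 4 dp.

heading to target = atan2(3−-5, 0−0) = 1.5708
Δθ = wrap(1.5708 − -2.8798) = -1.8326; ω₁ = Δθ/dt₁ = -1.2217
distance = √((0−0)² + (3−-5)²) = 8.0000; v₂ = distance/dt₂ = 4.0000

ω₁ = -1.2217, v₂ = 4.0000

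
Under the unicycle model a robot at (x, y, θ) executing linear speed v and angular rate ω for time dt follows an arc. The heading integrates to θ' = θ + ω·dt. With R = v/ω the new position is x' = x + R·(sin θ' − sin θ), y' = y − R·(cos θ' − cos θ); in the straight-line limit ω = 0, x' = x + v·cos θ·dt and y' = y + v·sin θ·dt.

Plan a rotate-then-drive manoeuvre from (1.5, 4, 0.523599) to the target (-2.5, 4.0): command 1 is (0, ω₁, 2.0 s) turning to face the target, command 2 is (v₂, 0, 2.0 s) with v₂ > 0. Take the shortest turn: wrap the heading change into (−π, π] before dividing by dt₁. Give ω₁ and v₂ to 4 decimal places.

heading to target = atan2(4−4, -2.5−1.5) = 3.1416
Δθ = wrap(3.1416 − 0.5236) = 2.6180; ω₁ = Δθ/dt₁ = 1.3090
distance = √((-2.5−1.5)² + (4−4)²) = 4.0000; v₂ = distance/dt₂ = 2.0000

ω₁ = 1.3090, v₂ = 2.0000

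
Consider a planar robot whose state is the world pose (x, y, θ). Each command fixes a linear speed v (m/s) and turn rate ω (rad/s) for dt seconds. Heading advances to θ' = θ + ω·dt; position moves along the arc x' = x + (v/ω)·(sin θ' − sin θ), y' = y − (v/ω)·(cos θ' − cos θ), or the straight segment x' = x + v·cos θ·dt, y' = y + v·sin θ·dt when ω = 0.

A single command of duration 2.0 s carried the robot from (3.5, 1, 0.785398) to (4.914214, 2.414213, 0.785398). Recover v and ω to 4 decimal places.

Δθ = 0.785398 − 0.785398 = 0.000000
ω = Δθ/dt = 0.000000/2.0 = 0.0000
ω = 0 → v = (Δx·cos θ + Δy·sin θ)/dt = 1.0000

v = 1.0000, ω = 0.0000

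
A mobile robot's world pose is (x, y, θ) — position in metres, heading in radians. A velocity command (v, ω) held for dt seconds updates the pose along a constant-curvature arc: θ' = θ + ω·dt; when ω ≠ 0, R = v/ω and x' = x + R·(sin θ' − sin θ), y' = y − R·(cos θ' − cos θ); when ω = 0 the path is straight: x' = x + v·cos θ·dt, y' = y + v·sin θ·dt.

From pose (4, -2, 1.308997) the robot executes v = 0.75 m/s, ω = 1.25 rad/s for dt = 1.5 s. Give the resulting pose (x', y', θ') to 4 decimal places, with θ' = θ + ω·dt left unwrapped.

θ' = 1.3090 + 1.25·1.5 = 3.1840
R = v/ω = 0.75/1.25 = 0.6000
x' = 4 + 0.6000·(sin 3.1840 − sin 1.3090) = 3.3950
y' = -2 − 0.6000·(cos 3.1840 − cos 1.3090) = -1.2452

(3.3950, -1.2452, 3.1840)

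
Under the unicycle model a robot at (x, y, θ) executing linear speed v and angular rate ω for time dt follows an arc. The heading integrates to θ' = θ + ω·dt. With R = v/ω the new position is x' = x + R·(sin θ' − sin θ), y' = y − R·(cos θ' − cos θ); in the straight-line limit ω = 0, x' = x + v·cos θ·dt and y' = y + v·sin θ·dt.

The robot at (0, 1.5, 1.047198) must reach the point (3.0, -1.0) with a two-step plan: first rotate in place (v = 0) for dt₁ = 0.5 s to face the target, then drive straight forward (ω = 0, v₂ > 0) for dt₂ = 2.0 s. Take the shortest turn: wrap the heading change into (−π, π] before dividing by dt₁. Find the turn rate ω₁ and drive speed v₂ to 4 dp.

heading to target = atan2(-1−1.5, 3−0) = -0.6947
Δθ = wrap(-0.6947 − 1.0472) = -1.7419; ω₁ = Δθ/dt₁ = -3.4839
distance = √((3−0)² + (-1−1.5)²) = 3.9051; v₂ = distance/dt₂ = 1.9526

ω₁ = -3.4839, v₂ = 1.9526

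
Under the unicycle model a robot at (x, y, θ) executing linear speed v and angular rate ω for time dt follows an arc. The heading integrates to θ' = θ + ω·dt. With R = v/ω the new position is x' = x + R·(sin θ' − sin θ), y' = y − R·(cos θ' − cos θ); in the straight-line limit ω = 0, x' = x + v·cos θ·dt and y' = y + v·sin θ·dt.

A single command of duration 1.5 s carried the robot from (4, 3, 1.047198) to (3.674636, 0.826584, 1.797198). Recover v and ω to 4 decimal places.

Δθ = 1.797198 − 1.047198 = 0.750000
ω = Δθ/dt = 0.750000/1.5 = 0.5000
R = −Δy/(cos θ' − cos θ) = -3.0000
v = R·ω = -3.0000·0.5000 = -1.5000

v = -1.5000, ω = 0.5000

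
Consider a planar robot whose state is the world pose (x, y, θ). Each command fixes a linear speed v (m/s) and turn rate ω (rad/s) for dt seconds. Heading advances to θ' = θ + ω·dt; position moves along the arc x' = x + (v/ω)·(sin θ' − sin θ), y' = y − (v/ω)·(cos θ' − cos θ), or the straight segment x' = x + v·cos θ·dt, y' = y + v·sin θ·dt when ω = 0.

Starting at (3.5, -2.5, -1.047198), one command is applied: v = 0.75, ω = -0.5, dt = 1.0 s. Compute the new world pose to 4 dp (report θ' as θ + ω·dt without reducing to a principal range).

θ' = -1.0472 + -0.5·1.0 = -1.5472
R = v/ω = 0.75/-0.5 = -1.5000
x' = 3.5 + -1.5000·(sin -1.5472 − sin -1.0472) = 3.7005
y' = -2.5 − -1.5000·(cos -1.5472 − cos -1.0472) = -3.2146

(3.7005, -3.2146, -1.5472)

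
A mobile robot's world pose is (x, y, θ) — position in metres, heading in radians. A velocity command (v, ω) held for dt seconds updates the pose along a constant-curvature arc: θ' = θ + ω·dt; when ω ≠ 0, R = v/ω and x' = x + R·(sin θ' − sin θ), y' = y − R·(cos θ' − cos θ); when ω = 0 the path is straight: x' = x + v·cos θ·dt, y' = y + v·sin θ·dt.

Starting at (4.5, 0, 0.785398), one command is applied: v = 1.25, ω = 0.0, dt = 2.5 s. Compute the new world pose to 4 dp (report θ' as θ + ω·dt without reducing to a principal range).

(6.7097, 2.2097, 0.7854)

θ' = 0.7854 + 0.0·2.5 = 0.7854
ω = 0 → straight: x' = 4.5 + 1.25·cos(0.7854)·2.5 = 6.7097
y' = 0 + 1.25·sin(0.7854)·2.5 = 2.2097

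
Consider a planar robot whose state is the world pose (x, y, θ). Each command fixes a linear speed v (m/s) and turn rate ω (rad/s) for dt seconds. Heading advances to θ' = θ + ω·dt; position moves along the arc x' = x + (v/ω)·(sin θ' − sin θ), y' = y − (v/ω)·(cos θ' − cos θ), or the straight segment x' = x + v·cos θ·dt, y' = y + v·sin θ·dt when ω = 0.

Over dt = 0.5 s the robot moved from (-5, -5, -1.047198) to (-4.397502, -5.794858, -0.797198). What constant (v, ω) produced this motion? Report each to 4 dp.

v = 2.0000, ω = 0.5000

Δθ = -0.797198 − -1.047198 = 0.250000
ω = Δθ/dt = 0.250000/0.5 = 0.5000
R = −Δy/(cos θ' − cos θ) = 4.0000
v = R·ω = 4.0000·0.5000 = 2.0000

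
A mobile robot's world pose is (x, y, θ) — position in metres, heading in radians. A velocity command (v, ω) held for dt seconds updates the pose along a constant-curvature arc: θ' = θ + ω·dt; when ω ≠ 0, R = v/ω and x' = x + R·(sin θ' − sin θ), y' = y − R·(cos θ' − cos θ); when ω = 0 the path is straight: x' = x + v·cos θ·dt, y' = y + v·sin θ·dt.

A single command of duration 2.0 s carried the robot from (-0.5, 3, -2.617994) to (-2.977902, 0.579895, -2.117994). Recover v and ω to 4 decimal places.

Δθ = -2.117994 − -2.617994 = 0.500000
ω = Δθ/dt = 0.500000/2.0 = 0.2500
R = Δx/(sin θ' − sin θ) = 7.0000
v = R·ω = 7.0000·0.2500 = 1.7500

v = 1.7500, ω = 0.2500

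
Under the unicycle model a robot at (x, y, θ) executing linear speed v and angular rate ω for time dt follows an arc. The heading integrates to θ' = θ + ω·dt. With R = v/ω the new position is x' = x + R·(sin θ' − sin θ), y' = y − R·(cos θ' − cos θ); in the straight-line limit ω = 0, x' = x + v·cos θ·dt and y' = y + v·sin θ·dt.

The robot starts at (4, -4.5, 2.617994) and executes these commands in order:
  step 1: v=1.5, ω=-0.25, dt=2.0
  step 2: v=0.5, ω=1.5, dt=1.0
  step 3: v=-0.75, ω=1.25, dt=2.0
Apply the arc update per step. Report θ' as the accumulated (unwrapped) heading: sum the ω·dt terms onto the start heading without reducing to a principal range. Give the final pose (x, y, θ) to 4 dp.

step 1: θ'=2.1180 (R=-6.0000) → pose (1.8761, -2.4256, 2.1180)
step 2: θ'=3.6180 (R=0.3333) → pose (1.4386, -2.3028, 3.6180)
step 3: θ'=6.1180 (R=-0.6000) → pose (1.2621, -1.1778, 6.1180)

(1.2621, -1.1778, 6.1180)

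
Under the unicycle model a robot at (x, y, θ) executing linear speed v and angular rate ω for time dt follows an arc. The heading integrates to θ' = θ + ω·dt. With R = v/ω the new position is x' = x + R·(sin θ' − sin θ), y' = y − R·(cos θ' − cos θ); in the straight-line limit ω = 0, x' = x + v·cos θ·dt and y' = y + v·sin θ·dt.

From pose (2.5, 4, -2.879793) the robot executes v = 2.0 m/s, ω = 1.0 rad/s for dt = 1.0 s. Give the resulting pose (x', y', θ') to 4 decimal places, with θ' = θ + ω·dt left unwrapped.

(1.1124, 2.6764, -1.8798)

θ' = -2.8798 + 1.0·1.0 = -1.8798
R = v/ω = 2.0/1.0 = 2.0000
x' = 2.5 + 2.0000·(sin -1.8798 − sin -2.8798) = 1.1124
y' = 4 − 2.0000·(cos -1.8798 − cos -2.8798) = 2.6764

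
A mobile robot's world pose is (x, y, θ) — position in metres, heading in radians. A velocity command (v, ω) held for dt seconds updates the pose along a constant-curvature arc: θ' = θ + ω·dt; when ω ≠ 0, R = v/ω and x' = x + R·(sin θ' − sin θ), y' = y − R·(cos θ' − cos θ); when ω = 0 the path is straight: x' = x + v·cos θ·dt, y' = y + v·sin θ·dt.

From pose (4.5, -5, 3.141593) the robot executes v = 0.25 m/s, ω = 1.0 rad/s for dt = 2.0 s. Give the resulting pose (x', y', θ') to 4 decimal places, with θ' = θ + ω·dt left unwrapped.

(4.2727, -5.3540, 5.1416)

θ' = 3.1416 + 1.0·2.0 = 5.1416
R = v/ω = 0.25/1.0 = 0.2500
x' = 4.5 + 0.2500·(sin 5.1416 − sin 3.1416) = 4.2727
y' = -5 − 0.2500·(cos 5.1416 − cos 3.1416) = -5.3540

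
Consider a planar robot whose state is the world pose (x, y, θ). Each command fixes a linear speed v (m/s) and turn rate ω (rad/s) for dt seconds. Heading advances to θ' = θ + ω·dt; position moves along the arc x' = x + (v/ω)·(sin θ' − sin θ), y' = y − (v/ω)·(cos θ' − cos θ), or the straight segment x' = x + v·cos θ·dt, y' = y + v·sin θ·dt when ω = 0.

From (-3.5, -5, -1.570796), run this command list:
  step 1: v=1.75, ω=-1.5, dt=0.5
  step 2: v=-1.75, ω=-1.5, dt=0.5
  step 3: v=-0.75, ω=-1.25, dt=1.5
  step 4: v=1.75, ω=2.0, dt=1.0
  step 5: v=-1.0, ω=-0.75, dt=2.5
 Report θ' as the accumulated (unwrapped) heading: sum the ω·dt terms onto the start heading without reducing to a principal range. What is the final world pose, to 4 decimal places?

step 1: θ'=-2.3208 (R=-1.1667) → pose (-3.8130, -5.7952, -2.3208)
step 2: θ'=-3.0708 (R=1.1667) → pose (-3.0419, -5.4267, -3.0708)
step 3: θ'=-4.9458 (R=0.6000) → pose (-2.4157, -6.1640, -4.9458)
step 4: θ'=-2.9458 (R=0.8750) → pose (-3.4372, -5.1034, -2.9458)
step 5: θ'=-4.8208 (R=1.3333) → pose (-1.8523, -6.5555, -4.8208)

(-1.8523, -6.5555, -4.8208)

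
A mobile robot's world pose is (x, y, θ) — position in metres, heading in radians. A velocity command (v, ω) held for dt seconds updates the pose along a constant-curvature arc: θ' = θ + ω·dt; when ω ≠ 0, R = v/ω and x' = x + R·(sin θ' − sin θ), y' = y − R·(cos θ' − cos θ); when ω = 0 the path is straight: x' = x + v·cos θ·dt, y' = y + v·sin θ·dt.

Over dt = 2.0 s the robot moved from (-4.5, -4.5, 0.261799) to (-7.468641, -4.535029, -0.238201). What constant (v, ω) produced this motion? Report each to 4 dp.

v = -1.5000, ω = -0.2500

Δθ = -0.238201 − 0.261799 = -0.500000
ω = Δθ/dt = -0.500000/2.0 = -0.2500
R = Δx/(sin θ' − sin θ) = 6.0000
v = R·ω = 6.0000·-0.2500 = -1.5000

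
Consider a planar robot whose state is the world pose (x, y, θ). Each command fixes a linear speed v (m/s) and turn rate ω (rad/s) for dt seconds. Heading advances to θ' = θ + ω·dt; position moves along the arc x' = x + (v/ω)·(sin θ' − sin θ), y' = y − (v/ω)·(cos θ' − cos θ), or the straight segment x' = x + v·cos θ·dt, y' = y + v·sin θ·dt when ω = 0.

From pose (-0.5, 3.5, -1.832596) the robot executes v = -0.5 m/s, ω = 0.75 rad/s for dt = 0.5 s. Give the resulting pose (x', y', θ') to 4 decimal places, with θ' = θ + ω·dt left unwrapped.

θ' = -1.8326 + 0.75·0.5 = -1.4576
R = v/ω = -0.5/0.75 = -0.6667
x' = -0.5 + -0.6667·(sin -1.4576 − sin -1.8326) = -0.4816
y' = 3.5 − -0.6667·(cos -1.4576 − cos -1.8326) = 3.7479

(-0.4816, 3.7479, -1.4576)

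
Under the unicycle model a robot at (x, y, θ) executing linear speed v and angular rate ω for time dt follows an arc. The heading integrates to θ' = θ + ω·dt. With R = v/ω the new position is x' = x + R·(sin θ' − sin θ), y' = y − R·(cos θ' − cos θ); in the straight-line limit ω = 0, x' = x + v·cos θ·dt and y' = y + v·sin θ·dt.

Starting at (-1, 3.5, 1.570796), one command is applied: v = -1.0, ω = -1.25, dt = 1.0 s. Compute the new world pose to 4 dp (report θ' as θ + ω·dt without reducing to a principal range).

(-1.5477, 2.7408, 0.3208)

θ' = 1.5708 + -1.25·1.0 = 0.3208
R = v/ω = -1.0/-1.25 = 0.8000
x' = -1 + 0.8000·(sin 0.3208 − sin 1.5708) = -1.5477
y' = 3.5 − 0.8000·(cos 0.3208 − cos 1.5708) = 2.7408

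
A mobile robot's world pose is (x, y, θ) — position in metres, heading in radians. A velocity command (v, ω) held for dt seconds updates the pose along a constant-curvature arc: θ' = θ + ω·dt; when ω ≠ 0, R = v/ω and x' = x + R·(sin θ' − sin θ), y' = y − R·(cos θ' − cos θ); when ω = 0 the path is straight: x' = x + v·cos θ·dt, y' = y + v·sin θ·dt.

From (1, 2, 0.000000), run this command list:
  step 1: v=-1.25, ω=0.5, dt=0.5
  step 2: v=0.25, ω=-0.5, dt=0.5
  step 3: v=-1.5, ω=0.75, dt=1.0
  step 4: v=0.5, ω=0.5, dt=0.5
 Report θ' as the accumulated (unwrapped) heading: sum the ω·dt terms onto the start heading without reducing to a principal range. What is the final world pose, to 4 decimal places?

step 1: θ'=0.2500 (R=-2.5000) → pose (0.3815, 1.9223, 0.2500)
step 2: θ'=0.0000 (R=-0.5000) → pose (0.5052, 1.9378, 0.0000)
step 3: θ'=0.7500 (R=-2.0000) → pose (-0.8581, 1.4012, 0.7500)
step 4: θ'=1.0000 (R=1.0000) → pose (-0.6983, 1.5926, 1.0000)

(-0.6983, 1.5926, 1.0000)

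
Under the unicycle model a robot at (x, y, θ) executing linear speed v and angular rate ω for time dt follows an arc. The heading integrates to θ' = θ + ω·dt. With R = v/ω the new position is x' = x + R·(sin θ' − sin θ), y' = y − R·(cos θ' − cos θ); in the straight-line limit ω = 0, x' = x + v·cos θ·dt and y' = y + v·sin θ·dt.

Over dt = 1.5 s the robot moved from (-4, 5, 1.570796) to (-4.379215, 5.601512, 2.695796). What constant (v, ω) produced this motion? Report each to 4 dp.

Δθ = 2.695796 − 1.570796 = 1.125000
ω = Δθ/dt = 1.125000/1.5 = 0.7500
R = −Δy/(cos θ' − cos θ) = 0.6667
v = R·ω = 0.6667·0.7500 = 0.5000

v = 0.5000, ω = 0.7500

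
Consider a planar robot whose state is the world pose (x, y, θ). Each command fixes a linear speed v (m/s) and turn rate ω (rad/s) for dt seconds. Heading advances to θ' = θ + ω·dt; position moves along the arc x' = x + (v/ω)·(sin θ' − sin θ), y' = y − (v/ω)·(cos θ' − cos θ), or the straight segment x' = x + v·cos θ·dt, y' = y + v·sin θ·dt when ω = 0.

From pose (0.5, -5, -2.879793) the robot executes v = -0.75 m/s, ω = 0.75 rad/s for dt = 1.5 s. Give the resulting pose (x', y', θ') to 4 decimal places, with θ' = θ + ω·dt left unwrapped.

(1.2243, -4.2170, -1.7548)

θ' = -2.8798 + 0.75·1.5 = -1.7548
R = v/ω = -0.75/0.75 = -1.0000
x' = 0.5 + -1.0000·(sin -1.7548 − sin -2.8798) = 1.2243
y' = -5 − -1.0000·(cos -1.7548 − cos -2.8798) = -4.2170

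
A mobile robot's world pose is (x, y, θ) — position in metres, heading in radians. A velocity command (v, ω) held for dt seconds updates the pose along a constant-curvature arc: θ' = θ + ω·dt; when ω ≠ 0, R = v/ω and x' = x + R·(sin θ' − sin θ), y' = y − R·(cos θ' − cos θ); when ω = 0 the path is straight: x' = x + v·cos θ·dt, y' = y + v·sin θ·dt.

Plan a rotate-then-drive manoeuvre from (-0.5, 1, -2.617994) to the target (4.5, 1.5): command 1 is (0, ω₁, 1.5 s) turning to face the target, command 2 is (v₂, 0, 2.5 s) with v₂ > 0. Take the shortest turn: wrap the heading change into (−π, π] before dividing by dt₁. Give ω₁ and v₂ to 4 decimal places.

ω₁ = 1.8118, v₂ = 2.0100

heading to target = atan2(1.5−1, 4.5−-0.5) = 0.0997
Δθ = wrap(0.0997 − -2.6180) = 2.7177; ω₁ = Δθ/dt₁ = 1.8118
distance = √((4.5−-0.5)² + (1.5−1)²) = 5.0249; v₂ = distance/dt₂ = 2.0100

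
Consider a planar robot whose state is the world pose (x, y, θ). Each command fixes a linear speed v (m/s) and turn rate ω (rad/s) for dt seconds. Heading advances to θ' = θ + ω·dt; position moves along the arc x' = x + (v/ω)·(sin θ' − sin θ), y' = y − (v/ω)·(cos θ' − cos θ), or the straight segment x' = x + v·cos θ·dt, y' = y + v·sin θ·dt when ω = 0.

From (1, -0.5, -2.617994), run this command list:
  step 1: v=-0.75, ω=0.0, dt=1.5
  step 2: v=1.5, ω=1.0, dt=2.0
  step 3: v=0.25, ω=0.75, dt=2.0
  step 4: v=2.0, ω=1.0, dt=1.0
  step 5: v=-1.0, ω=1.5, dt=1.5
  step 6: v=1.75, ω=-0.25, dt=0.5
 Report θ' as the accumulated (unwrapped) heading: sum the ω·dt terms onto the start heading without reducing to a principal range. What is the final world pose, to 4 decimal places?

step 1: θ'=-2.6180 (straight) → pose (1.9743, 0.0625, -2.6180)
step 2: θ'=-0.6180 (R=1.5000) → pose (1.8552, -2.4591, -0.6180)
step 3: θ'=0.8820 (R=0.3333) → pose (2.3056, -2.3993, 0.8820)
step 4: θ'=1.8820 (R=2.0000) → pose (2.6655, -0.5157, 1.8820)
step 5: θ'=4.1320 (R=-0.6667) → pose (3.8577, -0.6771, 4.1320)
step 6: θ'=4.0070 (R=-7.0000) → pose (3.3335, -1.3770, 4.0070)

(3.3335, -1.3770, 4.0070)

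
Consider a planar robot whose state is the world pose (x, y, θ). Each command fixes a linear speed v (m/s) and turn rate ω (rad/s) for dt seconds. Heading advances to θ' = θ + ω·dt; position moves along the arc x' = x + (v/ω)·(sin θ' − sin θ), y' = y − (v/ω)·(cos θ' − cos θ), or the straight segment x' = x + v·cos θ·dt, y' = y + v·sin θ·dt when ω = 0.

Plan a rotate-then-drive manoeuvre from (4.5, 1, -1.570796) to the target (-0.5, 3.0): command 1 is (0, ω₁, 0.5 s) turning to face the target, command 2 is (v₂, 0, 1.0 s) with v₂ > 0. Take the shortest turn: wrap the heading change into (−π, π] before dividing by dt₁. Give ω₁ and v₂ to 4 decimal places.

ω₁ = -3.9026, v₂ = 5.3852

heading to target = atan2(3−1, -0.5−4.5) = 2.7611
Δθ = wrap(2.7611 − -1.5708) = -1.9513; ω₁ = Δθ/dt₁ = -3.9026
distance = √((-0.5−4.5)² + (3−1)²) = 5.3852; v₂ = distance/dt₂ = 5.3852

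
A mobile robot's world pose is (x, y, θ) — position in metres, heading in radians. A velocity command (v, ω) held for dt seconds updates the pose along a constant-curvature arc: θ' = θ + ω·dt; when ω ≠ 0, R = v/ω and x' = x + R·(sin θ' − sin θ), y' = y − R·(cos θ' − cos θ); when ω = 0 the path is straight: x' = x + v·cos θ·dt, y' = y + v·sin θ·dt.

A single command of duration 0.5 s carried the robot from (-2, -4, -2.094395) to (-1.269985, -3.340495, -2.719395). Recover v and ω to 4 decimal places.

v = -2.0000, ω = -1.2500

Δθ = -2.719395 − -2.094395 = -0.625000
ω = Δθ/dt = -0.625000/0.5 = -1.2500
R = Δx/(sin θ' − sin θ) = 1.6000
v = R·ω = 1.6000·-1.2500 = -2.0000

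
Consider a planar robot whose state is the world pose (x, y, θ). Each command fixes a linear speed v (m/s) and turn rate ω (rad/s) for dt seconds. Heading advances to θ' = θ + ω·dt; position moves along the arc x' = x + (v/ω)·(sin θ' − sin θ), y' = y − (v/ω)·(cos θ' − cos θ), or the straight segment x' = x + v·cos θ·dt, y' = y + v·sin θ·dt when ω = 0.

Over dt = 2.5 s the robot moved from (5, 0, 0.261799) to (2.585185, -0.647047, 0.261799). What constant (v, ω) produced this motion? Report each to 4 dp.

Δθ = 0.261799 − 0.261799 = 0.000000
ω = Δθ/dt = 0.000000/2.5 = 0.0000
ω = 0 → v = (Δx·cos θ + Δy·sin θ)/dt = -1.0000

v = -1.0000, ω = 0.0000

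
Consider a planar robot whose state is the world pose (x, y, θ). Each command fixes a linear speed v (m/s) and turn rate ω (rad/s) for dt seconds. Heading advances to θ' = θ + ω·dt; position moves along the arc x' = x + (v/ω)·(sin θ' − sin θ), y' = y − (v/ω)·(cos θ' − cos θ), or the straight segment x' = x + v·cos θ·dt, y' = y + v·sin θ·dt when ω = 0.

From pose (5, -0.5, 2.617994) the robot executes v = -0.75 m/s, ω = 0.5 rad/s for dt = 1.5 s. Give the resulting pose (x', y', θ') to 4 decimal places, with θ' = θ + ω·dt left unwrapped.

(6.0867, -0.6627, 3.3680)

θ' = 2.6180 + 0.5·1.5 = 3.3680
R = v/ω = -0.75/0.5 = -1.5000
x' = 5 + -1.5000·(sin 3.3680 − sin 2.6180) = 6.0867
y' = -0.5 − -1.5000·(cos 3.3680 − cos 2.6180) = -0.6627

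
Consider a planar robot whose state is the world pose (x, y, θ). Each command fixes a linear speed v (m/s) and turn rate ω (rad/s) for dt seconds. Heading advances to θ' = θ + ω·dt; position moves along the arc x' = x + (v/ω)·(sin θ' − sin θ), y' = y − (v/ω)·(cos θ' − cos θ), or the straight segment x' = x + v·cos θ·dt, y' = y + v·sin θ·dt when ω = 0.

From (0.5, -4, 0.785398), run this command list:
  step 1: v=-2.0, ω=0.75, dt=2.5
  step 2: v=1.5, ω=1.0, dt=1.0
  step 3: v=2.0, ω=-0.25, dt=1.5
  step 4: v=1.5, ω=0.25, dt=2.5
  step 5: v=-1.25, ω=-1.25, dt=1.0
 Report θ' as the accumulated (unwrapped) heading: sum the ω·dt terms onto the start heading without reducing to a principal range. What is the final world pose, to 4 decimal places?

(-5.2606, -10.7046, 2.6604)

step 1: θ'=2.6604 (R=-2.6667) → pose (1.1514, -8.2495, 2.6604)
step 2: θ'=3.6604 (R=1.5000) → pose (-0.2866, -8.2765, 3.6604)
step 3: θ'=3.2854 (R=-8.0000) → pose (-3.1069, -9.2466, 3.2854)
step 4: θ'=3.9104 (R=6.0000) → pose (-6.4187, -10.8723, 3.9104)
step 5: θ'=2.6604 (R=1.0000) → pose (-5.2606, -10.7046, 2.6604)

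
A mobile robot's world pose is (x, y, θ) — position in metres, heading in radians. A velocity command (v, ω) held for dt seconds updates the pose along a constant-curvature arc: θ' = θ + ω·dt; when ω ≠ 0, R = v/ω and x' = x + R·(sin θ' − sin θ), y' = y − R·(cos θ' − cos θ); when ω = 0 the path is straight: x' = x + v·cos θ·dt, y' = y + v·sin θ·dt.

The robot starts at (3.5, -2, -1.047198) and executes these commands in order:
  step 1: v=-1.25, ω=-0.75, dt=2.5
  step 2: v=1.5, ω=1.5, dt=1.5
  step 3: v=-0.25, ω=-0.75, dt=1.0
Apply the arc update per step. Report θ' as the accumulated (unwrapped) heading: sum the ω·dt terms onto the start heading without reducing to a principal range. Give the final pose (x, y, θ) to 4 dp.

(4.0535, -1.0870, -1.4222)

step 1: θ'=-2.9222 (R=1.6667) → pose (4.5806, 0.4600, -2.9222)
step 2: θ'=-0.6722 (R=1.0000) → pose (4.1756, -1.2984, -0.6722)
step 3: θ'=-1.4222 (R=0.3333) → pose (4.0535, -1.0870, -1.4222)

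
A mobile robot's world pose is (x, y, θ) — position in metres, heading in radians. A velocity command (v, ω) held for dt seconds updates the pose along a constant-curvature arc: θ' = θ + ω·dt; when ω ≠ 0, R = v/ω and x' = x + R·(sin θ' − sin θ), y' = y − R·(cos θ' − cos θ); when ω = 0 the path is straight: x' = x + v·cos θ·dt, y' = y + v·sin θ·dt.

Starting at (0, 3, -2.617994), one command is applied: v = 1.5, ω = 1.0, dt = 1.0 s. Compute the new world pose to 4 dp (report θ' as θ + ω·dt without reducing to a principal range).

(-0.7483, 1.7717, -1.6180)

θ' = -2.6180 + 1.0·1.0 = -1.6180
R = v/ω = 1.5/1.0 = 1.5000
x' = 0 + 1.5000·(sin -1.6180 − sin -2.6180) = -0.7483
y' = 3 − 1.5000·(cos -1.6180 − cos -2.6180) = 1.7717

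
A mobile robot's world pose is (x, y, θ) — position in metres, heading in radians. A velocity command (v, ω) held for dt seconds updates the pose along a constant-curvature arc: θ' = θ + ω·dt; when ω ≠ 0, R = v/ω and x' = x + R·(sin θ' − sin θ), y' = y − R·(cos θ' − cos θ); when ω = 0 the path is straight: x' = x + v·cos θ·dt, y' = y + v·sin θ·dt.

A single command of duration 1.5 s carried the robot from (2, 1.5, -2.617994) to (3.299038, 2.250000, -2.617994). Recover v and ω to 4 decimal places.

Δθ = -2.617994 − -2.617994 = 0.000000
ω = Δθ/dt = 0.000000/1.5 = 0.0000
ω = 0 → v = (Δx·cos θ + Δy·sin θ)/dt = -1.0000

v = -1.0000, ω = 0.0000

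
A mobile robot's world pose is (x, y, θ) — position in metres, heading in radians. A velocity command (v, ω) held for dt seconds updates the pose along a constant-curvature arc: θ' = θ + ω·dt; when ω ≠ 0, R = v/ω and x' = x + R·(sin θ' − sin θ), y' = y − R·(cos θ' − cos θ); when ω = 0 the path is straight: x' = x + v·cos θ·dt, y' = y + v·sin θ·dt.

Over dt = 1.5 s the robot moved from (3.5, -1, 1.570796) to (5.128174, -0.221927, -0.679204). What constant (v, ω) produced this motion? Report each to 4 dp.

v = 1.5000, ω = -1.5000

Δθ = -0.679204 − 1.570796 = -2.250000
ω = Δθ/dt = -2.250000/1.5 = -1.5000
R = Δx/(sin θ' − sin θ) = -1.0000
v = R·ω = -1.0000·-1.5000 = 1.5000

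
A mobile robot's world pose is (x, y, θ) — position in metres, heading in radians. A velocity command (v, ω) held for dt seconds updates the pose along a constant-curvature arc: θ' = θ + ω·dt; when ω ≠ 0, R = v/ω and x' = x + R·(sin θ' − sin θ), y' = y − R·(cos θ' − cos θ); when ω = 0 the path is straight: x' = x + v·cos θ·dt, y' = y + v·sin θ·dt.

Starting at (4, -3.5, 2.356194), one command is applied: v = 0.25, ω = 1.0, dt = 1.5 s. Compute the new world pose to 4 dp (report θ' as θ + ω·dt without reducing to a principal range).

θ' = 2.3562 + 1.0·1.5 = 3.8562
R = v/ω = 0.25/1.0 = 0.2500
x' = 4 + 0.2500·(sin 3.8562 − sin 2.3562) = 3.6594
y' = -3.5 − 0.2500·(cos 3.8562 − cos 2.3562) = -3.4879

(3.6594, -3.4879, 3.8562)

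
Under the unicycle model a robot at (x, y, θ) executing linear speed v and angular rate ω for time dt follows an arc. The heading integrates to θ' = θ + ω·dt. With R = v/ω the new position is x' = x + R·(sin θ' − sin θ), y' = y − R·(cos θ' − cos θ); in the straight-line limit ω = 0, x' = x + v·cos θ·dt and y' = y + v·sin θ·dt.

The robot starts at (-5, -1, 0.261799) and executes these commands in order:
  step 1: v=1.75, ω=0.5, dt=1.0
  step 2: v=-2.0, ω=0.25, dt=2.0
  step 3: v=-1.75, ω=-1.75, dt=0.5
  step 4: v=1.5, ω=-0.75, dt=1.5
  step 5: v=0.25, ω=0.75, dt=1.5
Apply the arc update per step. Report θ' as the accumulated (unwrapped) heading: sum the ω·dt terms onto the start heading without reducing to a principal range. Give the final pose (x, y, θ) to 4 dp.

step 1: θ'=0.7618 (R=3.5000) → pose (-3.4901, -0.1518, 0.7618)
step 2: θ'=1.2618 (R=-8.0000) → pose (-5.5894, -3.5078, 1.2618)
step 3: θ'=0.3868 (R=1.0000) → pose (-6.1648, -4.1298, 0.3868)
step 4: θ'=-0.7382 (R=-2.0000) → pose (-4.0644, -4.5027, -0.7382)
step 5: θ'=0.3868 (R=0.3333) → pose (-3.7144, -4.5648, 0.3868)

(-3.7144, -4.5648, 0.3868)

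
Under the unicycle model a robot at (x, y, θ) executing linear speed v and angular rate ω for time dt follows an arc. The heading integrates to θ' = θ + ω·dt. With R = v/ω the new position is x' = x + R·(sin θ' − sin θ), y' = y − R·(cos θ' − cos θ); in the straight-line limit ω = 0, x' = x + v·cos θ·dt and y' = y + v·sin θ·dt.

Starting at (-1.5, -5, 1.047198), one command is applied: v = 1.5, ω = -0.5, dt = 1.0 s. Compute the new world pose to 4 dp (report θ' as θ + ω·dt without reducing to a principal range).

θ' = 1.0472 + -0.5·1.0 = 0.5472
R = v/ω = 1.5/-0.5 = -3.0000
x' = -1.5 + -3.0000·(sin 0.5472 − sin 1.0472) = -0.4628
y' = -5 − -3.0000·(cos 0.5472 − cos 1.0472) = -3.9380

(-0.4628, -3.9380, 0.5472)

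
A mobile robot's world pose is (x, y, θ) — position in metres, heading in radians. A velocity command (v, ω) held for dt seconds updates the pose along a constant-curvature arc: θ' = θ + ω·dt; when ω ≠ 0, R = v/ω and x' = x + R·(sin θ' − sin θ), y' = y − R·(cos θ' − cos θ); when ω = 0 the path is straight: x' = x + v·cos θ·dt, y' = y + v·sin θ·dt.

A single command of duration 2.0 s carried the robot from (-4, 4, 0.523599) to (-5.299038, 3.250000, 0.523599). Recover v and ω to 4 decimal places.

Δθ = 0.523599 − 0.523599 = 0.000000
ω = Δθ/dt = 0.000000/2.0 = 0.0000
ω = 0 → v = (Δx·cos θ + Δy·sin θ)/dt = -0.7500

v = -0.7500, ω = 0.0000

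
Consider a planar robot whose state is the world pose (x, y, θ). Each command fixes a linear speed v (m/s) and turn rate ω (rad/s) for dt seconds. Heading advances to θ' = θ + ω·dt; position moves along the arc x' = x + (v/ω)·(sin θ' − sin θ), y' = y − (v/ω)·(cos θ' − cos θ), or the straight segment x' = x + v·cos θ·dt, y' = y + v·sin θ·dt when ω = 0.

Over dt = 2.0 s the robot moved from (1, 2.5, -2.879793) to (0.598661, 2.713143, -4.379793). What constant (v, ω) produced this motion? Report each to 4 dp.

v = 0.2500, ω = -0.7500

Δθ = -4.379793 − -2.879793 = -1.500000
ω = Δθ/dt = -1.500000/2.0 = -0.7500
R = Δx/(sin θ' − sin θ) = -0.3333
v = R·ω = -0.3333·-0.7500 = 0.2500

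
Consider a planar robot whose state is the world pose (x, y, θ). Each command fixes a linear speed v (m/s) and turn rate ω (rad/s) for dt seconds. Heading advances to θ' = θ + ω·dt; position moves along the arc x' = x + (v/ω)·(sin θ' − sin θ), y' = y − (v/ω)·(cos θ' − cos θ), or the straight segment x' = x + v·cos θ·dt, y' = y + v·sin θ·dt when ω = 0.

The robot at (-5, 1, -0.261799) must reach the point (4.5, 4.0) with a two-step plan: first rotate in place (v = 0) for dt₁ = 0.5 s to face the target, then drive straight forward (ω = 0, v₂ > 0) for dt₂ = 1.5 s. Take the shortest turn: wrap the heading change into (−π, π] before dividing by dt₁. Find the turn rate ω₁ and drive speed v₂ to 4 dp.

heading to target = atan2(4−1, 4.5−-5) = 0.3059
Δθ = wrap(0.3059 − -0.2618) = 0.5677; ω₁ = Δθ/dt₁ = 1.1354
distance = √((4.5−-5)² + (4−1)²) = 9.9624; v₂ = distance/dt₂ = 6.6416

ω₁ = 1.1354, v₂ = 6.6416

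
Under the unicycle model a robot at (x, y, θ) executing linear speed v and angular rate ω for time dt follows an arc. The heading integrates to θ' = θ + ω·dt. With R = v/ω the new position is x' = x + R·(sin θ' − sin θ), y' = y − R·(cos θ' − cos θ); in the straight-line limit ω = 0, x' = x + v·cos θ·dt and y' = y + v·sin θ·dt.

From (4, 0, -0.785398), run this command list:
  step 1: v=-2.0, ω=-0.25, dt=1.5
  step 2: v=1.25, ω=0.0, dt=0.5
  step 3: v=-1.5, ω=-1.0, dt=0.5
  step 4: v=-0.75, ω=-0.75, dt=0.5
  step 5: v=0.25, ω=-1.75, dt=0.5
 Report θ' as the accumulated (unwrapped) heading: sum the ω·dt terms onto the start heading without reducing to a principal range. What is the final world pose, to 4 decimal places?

(2.4590, 2.9082, -2.9104)

step 1: θ'=-1.1604 (R=8.0000) → pose (2.3212, 2.4651, -1.1604)
step 2: θ'=-1.1604 (straight) → pose (2.5705, 1.8920, -1.1604)
step 3: θ'=-1.6604 (R=1.5000) → pose (2.4520, 2.6246, -1.6604)
step 4: θ'=-2.0354 (R=1.0000) → pose (2.5540, 2.9832, -2.0354)
step 5: θ'=-2.9104 (R=-0.1429) → pose (2.4590, 2.9082, -2.9104)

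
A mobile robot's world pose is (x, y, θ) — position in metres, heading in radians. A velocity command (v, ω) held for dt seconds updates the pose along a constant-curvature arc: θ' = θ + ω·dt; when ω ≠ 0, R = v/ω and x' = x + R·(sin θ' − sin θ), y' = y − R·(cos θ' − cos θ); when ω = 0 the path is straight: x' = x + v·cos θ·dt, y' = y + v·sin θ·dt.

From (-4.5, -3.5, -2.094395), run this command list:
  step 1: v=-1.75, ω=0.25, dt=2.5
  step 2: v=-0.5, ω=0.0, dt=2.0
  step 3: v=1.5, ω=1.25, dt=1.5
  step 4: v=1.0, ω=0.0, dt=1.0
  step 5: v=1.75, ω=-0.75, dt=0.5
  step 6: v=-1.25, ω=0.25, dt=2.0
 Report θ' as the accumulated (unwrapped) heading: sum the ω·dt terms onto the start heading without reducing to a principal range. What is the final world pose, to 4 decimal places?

step 1: θ'=-1.4694 (R=-7.0000) → pose (-3.5981, 0.7086, -1.4694)
step 2: θ'=-1.4694 (straight) → pose (-3.6994, 1.7035, -1.4694)
step 3: θ'=0.4056 (R=1.2000) → pose (-2.0320, 0.7223, 0.4056)
step 4: θ'=0.4056 (straight) → pose (-1.1132, 1.1169, 0.4056)
step 5: θ'=0.0306 (R=-2.3333) → pose (-0.2639, 1.3051, 0.0306)
step 6: θ'=0.5306 (R=-5.0000) → pose (-2.6412, 0.6199, 0.5306)

(-2.6412, 0.6199, 0.5306)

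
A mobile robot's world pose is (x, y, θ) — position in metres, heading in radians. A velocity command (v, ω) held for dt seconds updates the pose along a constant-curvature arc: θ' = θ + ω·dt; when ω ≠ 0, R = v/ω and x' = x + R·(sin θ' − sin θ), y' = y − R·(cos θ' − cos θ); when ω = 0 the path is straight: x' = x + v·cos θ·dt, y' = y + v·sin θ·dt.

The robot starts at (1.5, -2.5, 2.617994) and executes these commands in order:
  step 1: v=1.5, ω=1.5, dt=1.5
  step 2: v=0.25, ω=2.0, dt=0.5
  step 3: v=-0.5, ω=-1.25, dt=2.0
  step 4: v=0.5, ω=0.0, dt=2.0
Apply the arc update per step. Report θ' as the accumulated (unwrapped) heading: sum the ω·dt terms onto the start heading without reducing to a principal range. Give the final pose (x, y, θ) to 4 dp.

step 1: θ'=4.8680 (R=1.0000) → pose (0.0121, -3.5210, 4.8680)
step 2: θ'=5.8680 (R=0.1250) → pose (0.0852, -3.6160, 5.8680)
step 3: θ'=3.3680 (R=0.4000) → pose (0.1567, -2.8602, 3.3680)
step 4: θ'=3.3680 (straight) → pose (-0.8178, -3.0847, 3.3680)

(-0.8178, -3.0847, 3.3680)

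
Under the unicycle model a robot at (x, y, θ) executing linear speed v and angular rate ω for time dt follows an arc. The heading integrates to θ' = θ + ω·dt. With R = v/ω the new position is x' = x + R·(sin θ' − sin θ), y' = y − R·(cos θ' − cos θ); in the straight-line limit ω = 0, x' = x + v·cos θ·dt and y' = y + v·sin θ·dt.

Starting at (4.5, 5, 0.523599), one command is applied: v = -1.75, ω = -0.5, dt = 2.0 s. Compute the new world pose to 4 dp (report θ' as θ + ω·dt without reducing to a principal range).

(1.1450, 4.9208, -0.4764)

θ' = 0.5236 + -0.5·2.0 = -0.4764
R = v/ω = -1.75/-0.5 = 3.5000
x' = 4.5 + 3.5000·(sin -0.4764 − sin 0.5236) = 1.1450
y' = 5 − 3.5000·(cos -0.4764 − cos 0.5236) = 4.9208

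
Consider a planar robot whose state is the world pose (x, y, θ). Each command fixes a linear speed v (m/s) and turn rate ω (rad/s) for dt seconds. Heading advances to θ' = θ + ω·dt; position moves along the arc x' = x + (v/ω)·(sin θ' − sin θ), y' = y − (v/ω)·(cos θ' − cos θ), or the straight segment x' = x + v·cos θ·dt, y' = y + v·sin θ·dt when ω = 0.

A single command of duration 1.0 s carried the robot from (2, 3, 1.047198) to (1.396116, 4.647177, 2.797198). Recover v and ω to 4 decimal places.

Δθ = 2.797198 − 1.047198 = 1.750000
ω = Δθ/dt = 1.750000/1.0 = 1.7500
R = −Δy/(cos θ' − cos θ) = 1.1429
v = R·ω = 1.1429·1.7500 = 2.0000

v = 2.0000, ω = 1.7500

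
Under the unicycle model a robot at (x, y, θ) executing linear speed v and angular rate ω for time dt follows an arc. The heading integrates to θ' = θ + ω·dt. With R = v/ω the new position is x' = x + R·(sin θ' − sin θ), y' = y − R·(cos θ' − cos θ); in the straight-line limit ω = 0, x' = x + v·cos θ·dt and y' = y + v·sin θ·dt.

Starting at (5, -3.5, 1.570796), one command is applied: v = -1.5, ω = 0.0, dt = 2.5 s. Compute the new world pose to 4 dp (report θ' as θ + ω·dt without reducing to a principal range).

θ' = 1.5708 + 0.0·2.5 = 1.5708
ω = 0 → straight: x' = 5 + -1.5·cos(1.5708)·2.5 = 5.0000
y' = -3.5 + -1.5·sin(1.5708)·2.5 = -7.2500

(5.0000, -7.2500, 1.5708)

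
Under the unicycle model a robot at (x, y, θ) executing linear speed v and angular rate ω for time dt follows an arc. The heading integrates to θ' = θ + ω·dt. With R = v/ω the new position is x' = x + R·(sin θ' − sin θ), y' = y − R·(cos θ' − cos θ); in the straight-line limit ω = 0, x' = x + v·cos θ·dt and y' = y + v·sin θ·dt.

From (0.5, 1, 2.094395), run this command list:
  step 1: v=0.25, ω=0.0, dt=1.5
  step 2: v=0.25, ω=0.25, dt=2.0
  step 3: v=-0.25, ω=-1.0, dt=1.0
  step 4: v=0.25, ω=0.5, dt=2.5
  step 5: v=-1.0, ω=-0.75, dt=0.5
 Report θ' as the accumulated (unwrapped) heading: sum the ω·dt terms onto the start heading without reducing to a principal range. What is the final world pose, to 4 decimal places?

(0.1730, 1.7058, 2.4694)

step 1: θ'=2.0944 (straight) → pose (0.3125, 1.3248, 2.0944)
step 2: θ'=2.5944 (R=1.0000) → pose (-0.0332, 1.6787, 2.5944)
step 3: θ'=1.5944 (R=0.2500) → pose (0.0866, 1.4711, 1.5944)
step 4: θ'=2.8444 (R=0.5000) → pose (-0.2668, 1.9374, 2.8444)
step 5: θ'=2.4694 (R=1.3333) → pose (0.1730, 1.7058, 2.4694)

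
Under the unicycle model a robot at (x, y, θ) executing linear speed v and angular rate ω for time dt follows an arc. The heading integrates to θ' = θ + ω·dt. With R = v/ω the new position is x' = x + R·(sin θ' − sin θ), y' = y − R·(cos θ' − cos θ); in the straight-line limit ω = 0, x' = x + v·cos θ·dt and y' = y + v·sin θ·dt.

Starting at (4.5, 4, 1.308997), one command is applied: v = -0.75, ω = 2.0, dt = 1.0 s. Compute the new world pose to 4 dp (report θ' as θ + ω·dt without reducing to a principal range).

(4.9247, 3.5332, 3.3090)

θ' = 1.3090 + 2.0·1.0 = 3.3090
R = v/ω = -0.75/2.0 = -0.3750
x' = 4.5 + -0.3750·(sin 3.3090 − sin 1.3090) = 4.9247
y' = 4 − -0.3750·(cos 3.3090 − cos 1.3090) = 3.5332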